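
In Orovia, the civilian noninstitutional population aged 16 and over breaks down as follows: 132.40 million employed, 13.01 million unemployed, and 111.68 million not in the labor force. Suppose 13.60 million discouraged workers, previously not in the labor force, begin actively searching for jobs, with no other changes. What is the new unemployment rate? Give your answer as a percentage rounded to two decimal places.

New unemployment rate ≈ 16.73%.

Initially, labor force = 132.40 + 13.01 = 145.41 million, so u = 13.01/145.41 = 8.95%.
After the change, unemployed and labor force both rise by 13.60 → E = 132.40, U = 26.61, labor force = 159.01 million.
New unemployment rate = 26.61 / 159.01 = 16.73%.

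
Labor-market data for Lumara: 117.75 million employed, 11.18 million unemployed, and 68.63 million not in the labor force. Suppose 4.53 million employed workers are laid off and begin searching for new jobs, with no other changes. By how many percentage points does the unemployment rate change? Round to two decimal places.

The unemployment rate changes by +3.51 percentage points.

Initially, labor force = 117.75 + 11.18 = 128.93 million, so u = 11.18/128.93 = 8.67%.
After the change, employed falls and unemployed rises by 4.53; labor force unchanged → E = 113.22, U = 15.71, labor force = 128.93 million.
New unemployment rate = 15.71 / 128.93 = 12.18%.
Change = 12.18% − 8.67% = +3.51 percentage points.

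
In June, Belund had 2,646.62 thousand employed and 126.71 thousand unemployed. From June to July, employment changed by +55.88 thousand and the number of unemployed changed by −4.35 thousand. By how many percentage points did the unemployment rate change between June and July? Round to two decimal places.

The unemployment rate changed by −0.24 percentage points.

June: labor force = 2,646.62 + 126.71 = 2,773.33; u = 126.71/2,773.33 = 4.57%.
July: labor force = 2,702.50 + 122.36 = 2,824.86; u = 122.36/2,824.86 = 4.33%.
Change = 4.33% − 4.57% = −0.24 pp.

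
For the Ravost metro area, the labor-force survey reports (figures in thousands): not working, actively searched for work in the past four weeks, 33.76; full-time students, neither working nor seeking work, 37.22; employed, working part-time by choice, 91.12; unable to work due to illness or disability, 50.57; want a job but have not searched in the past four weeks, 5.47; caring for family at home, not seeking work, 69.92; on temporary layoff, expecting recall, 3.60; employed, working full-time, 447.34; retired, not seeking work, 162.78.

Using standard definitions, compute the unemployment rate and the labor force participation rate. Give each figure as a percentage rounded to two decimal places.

Employed = 91.12 + 447.34 = 538.46 thousand.
Unemployed = 33.76 + 3.60 = 37.36 thousand (jobless and actively searching, or on temporary layoff).
Labor force = 538.46 + 37.36 = 575.82 thousand.
Not in labor force = 37.22 + 50.57 + 5.47 + 69.92 + 162.78 = 325.96 thousand (those not working and not actively searching are outside the labor force — including those who want a job but have given up searching).
Civilian working-age population = 575.82 + 325.96 = 901.78 thousand.
Unemployment rate = 37.36 / 575.82 = 6.49%.
Labor force participation rate = 575.82 / 901.78 = 63.85%.

Unemployment rate ≈ 6.49%; labor force participation rate ≈ 63.85%.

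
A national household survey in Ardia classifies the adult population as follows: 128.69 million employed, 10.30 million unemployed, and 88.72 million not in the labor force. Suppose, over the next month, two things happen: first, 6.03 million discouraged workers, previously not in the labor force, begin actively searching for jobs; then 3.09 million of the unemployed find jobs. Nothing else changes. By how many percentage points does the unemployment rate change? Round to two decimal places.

The unemployment rate changes by +1.72 percentage points.

Initially, labor force = 128.69 + 10.30 = 138.99 million, so u = 10.30/138.99 = 7.41%.
After the first change, unemployed and labor force both rise by 6.03 → E = 128.69, U = 16.33, labor force = 145.02 million.
After the second change, unemployed falls and employed rises by 3.09; labor force unchanged → E = 131.78, U = 13.24, labor force = 145.02 million.
New unemployment rate = 13.24 / 145.02 = 9.13%.
Change = 9.13% − 7.41% = +1.72 percentage points.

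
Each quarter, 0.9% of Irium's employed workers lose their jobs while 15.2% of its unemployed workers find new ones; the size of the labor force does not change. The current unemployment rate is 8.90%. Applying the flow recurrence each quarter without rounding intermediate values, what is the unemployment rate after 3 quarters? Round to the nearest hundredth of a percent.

Unemployment rate after three quarters ≈ 7.54%.

With a fixed labor force, u_{t+1} = u_t + s·(1−u_t) − f·u_t = u_t·(1−s−f) + s.
Here 1−s−f = 0.839 and s = 0.009.
u_1 = 0.089000 × 0.839 + 0.009 = 0.083671.
u_2 = 0.083671 × 0.839 + 0.009 = 0.079200.
u_3 = 0.079200 × 0.839 + 0.009 = 0.075449.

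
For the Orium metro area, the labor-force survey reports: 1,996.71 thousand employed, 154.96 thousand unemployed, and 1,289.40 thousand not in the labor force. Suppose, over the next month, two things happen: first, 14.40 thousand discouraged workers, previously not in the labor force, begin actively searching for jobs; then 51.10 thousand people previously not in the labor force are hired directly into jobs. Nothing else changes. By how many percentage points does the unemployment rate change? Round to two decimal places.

Initially, labor force = 1,996.71 + 154.96 = 2,151.67 thousand, so u = 154.96/2,151.67 = 7.20%.
After the first change, unemployed and labor force both rise by 14.40 → E = 1,996.71, U = 169.36, labor force = 2,166.07 thousand.
After the second change, employed and labor force both rise by 51.10; unemployed unchanged → E = 2,047.81, U = 169.36, labor force = 2,217.17 thousand.
New unemployment rate = 169.36 / 2,217.17 = 7.64%.
Change = 7.64% − 7.20% = +0.44 percentage points.

The unemployment rate changes by +0.44 percentage points.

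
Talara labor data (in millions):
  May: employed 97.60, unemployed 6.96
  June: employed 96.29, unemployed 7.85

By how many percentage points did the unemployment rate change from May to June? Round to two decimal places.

May: labor force = 97.60 + 6.96 = 104.56; u = 6.96/104.56 = 6.66%.
June: labor force = 96.29 + 7.85 = 104.14; u = 7.85/104.14 = 7.54%.
Change = 7.54% − 6.66% = +0.88 pp.

The unemployment rate changed by +0.88 percentage points.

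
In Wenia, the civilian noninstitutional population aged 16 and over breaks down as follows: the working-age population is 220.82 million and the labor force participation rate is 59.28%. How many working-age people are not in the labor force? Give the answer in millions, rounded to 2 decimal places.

Share not in the labor force = 1 − 0.5928 = 0.4072.
Not in labor force = 0.4072 × 220.82 ≈ 89.92 million.

About 89.92 million are not in the labor force.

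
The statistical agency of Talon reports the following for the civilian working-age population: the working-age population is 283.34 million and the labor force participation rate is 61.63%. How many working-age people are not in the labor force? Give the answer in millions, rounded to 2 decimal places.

Share not in the labor force = 1 − 0.6163 = 0.3837.
Not in labor force = 0.3837 × 283.34 ≈ 108.72 million.

About 108.72 million are not in the labor force.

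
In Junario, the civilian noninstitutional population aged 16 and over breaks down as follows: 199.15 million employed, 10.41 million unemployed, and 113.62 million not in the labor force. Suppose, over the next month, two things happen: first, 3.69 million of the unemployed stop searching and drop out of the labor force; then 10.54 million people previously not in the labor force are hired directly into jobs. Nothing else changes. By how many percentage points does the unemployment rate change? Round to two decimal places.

The unemployment rate changes by −1.86 percentage points.

Initially, labor force = 199.15 + 10.41 = 209.56 million, so u = 10.41/209.56 = 4.97%.
After the first change, unemployed and labor force both fall by 3.69 → E = 199.15, U = 6.72, labor force = 205.87 million.
After the second change, employed and labor force both rise by 10.54; unemployed unchanged → E = 209.69, U = 6.72, labor force = 216.41 million.
New unemployment rate = 6.72 / 216.41 = 3.11%.
Change = 3.11% − 4.97% = −1.86 percentage points.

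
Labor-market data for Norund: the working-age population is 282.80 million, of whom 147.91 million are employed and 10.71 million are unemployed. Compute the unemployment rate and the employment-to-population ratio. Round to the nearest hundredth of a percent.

Labor force = employed + unemployed = 147.91 + 10.71 = 158.62 million.
Unemployment rate = 10.71 / 158.62 = 6.75%.
Employment-population ratio = 147.91 / 282.80 = 52.30%.

Unemployment rate ≈ 6.75%; employment-population ratio ≈ 52.30%.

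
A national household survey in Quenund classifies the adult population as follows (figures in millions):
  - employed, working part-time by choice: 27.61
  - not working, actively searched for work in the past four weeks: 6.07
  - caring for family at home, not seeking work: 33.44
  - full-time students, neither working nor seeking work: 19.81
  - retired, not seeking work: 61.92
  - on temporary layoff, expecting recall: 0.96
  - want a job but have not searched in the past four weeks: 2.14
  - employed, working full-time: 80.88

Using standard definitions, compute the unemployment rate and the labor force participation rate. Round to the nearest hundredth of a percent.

Employed = 27.61 + 80.88 = 108.49 million.
Unemployed = 6.07 + 0.96 = 7.03 million (jobless and actively searching, or on temporary layoff).
Labor force = 108.49 + 7.03 = 115.52 million.
Not in labor force = 33.44 + 19.81 + 61.92 + 2.14 = 117.31 million (those not working and not actively searching are outside the labor force — including those who want a job but have given up searching).
Civilian working-age population = 115.52 + 117.31 = 232.83 million.
Unemployment rate = 7.03 / 115.52 = 6.09%.
Labor force participation rate = 115.52 / 232.83 = 49.62%.

Unemployment rate ≈ 6.09%; labor force participation rate ≈ 49.62%.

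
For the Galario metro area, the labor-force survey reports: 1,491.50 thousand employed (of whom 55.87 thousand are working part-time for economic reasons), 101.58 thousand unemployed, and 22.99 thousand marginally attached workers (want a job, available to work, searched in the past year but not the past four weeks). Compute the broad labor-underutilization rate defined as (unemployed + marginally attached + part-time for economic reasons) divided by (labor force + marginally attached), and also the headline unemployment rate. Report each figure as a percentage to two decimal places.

Broad underutilization rate ≈ 11.17%; headline unemployment rate ≈ 6.38%.

Labor force = 1,491.50 + 101.58 = 1,593.08 thousand.
Numerator = 101.58 + 22.99 + 55.87 = 180.44 thousand.
Denominator = 1,593.08 + 22.99 = 1,616.07 thousand.
Broad rate = 180.44 / 1,616.07 = 11.17%.
Headline unemployment rate = 101.58 / 1,593.08 = 6.38%.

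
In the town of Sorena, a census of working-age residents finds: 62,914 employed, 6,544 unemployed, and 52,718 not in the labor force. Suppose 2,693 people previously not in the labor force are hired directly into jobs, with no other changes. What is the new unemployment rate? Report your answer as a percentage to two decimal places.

Initially, labor force = 62,914 + 6,544 = 69,458, so u = 6,544/69,458 = 9.42%.
After the change, employed and labor force both rise by 2,693; unemployed unchanged → E = 65,607, U = 6,544, labor force = 72,151.
New unemployment rate = 6,544 / 72,151 = 9.07%.

New unemployment rate ≈ 9.07%.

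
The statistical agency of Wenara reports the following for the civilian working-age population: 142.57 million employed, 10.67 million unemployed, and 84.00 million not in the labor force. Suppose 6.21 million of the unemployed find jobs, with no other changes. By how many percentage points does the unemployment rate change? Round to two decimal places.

The unemployment rate changes by −4.05 percentage points.

Initially, labor force = 142.57 + 10.67 = 153.24 million, so u = 10.67/153.24 = 6.96%.
After the change, unemployed falls and employed rises by 6.21; labor force unchanged → E = 148.78, U = 4.46, labor force = 153.24 million.
New unemployment rate = 4.46 / 153.24 = 2.91%.
Change = 2.91% − 6.96% = −4.05 percentage points.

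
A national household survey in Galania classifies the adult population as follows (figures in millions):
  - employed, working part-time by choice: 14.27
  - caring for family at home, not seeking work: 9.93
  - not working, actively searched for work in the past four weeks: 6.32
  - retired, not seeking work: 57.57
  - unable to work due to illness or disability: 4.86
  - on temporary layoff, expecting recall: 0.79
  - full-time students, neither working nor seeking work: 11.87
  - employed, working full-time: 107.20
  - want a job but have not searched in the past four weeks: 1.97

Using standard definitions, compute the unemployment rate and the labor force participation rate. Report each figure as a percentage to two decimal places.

Employed = 14.27 + 107.20 = 121.47 million.
Unemployed = 6.32 + 0.79 = 7.11 million (jobless and actively searching, or on temporary layoff).
Labor force = 121.47 + 7.11 = 128.58 million.
Not in labor force = 9.93 + 57.57 + 4.86 + 11.87 + 1.97 = 86.20 million (those not working and not actively searching are outside the labor force — including those who want a job but have given up searching).
Civilian working-age population = 128.58 + 86.20 = 214.78 million.
Unemployment rate = 7.11 / 128.58 = 5.53%.
Labor force participation rate = 128.58 / 214.78 = 59.87%.

Unemployment rate ≈ 5.53%; labor force participation rate ≈ 59.87%.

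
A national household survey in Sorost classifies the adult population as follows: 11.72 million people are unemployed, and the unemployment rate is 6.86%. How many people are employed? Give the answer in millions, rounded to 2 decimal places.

About 159.13 million are employed.

Labor force = U / u = 11.72 / 0.0686 ≈ 170.85 million.
Employed = labor force − unemployed = 170.85 − 11.72 = 159.13 million.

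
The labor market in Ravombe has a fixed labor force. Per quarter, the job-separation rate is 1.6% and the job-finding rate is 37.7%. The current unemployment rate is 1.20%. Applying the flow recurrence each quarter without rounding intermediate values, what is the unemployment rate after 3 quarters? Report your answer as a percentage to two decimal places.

Unemployment rate after three quarters ≈ 3.43%.

With a fixed labor force, u_{t+1} = u_t + s·(1−u_t) − f·u_t = u_t·(1−s−f) + s.
Here 1−s−f = 0.607 and s = 0.016.
u_1 = 0.012000 × 0.607 + 0.016 = 0.023284.
u_2 = 0.023284 × 0.607 + 0.016 = 0.030133.
u_3 = 0.030133 × 0.607 + 0.016 = 0.034291.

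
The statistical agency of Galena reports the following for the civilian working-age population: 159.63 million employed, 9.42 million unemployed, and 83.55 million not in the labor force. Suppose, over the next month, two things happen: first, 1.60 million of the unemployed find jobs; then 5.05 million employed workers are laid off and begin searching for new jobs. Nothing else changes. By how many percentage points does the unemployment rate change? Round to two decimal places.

The unemployment rate changes by +2.04 percentage points.

Initially, labor force = 159.63 + 9.42 = 169.05 million, so u = 9.42/169.05 = 5.57%.
After the first change, unemployed falls and employed rises by 1.60; labor force unchanged → E = 161.23, U = 7.82, labor force = 169.05 million.
After the second change, employed falls and unemployed rises by 5.05; labor force unchanged → E = 156.18, U = 12.87, labor force = 169.05 million.
New unemployment rate = 12.87 / 169.05 = 7.61%.
Change = 7.61% − 5.57% = +2.04 percentage points.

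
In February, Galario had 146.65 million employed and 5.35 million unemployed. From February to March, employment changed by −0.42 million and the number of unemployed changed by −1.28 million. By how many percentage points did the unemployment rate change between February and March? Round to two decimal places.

The unemployment rate changed by −0.81 percentage points.

February: labor force = 146.65 + 5.35 = 152.00; u = 5.35/152.00 = 3.52%.
March: labor force = 146.23 + 4.07 = 150.30; u = 4.07/150.30 = 2.71%.
Change = 2.71% − 3.52% = −0.81 pp.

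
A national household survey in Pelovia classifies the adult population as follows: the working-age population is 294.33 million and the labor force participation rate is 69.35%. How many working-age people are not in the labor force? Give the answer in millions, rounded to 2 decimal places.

Share not in the labor force = 1 − 0.6935 = 0.3065.
Not in labor force = 0.3065 × 294.33 ≈ 90.21 million.

About 90.21 million are not in the labor force.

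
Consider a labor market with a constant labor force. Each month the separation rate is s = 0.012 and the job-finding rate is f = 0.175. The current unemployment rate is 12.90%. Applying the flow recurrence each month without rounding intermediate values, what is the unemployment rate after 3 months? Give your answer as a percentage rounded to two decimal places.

Unemployment rate after three months ≈ 9.90%.

With a fixed labor force, u_{t+1} = u_t + s·(1−u_t) − f·u_t = u_t·(1−s−f) + s.
Here 1−s−f = 0.813 and s = 0.012.
u_1 = 0.129000 × 0.813 + 0.012 = 0.116877.
u_2 = 0.116877 × 0.813 + 0.012 = 0.107021.
u_3 = 0.107021 × 0.813 + 0.012 = 0.099008.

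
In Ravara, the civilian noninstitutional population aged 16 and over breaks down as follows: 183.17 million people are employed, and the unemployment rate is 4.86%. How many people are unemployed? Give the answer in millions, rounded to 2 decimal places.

Let U be the number unemployed. The labor force is E + U, and U/(E+U) = 0.0486.
So U = 0.0486 × 183.17 / (1 − 0.0486) = 8.9021 / 0.9514 ≈ 9.36 million.

About 9.36 million are unemployed.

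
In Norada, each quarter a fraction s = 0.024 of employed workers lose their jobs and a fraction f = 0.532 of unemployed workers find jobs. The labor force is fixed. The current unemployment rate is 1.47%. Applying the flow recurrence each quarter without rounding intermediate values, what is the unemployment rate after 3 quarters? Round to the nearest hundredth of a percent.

With a fixed labor force, u_{t+1} = u_t + s·(1−u_t) − f·u_t = u_t·(1−s−f) + s.
Here 1−s−f = 0.444 and s = 0.024.
u_1 = 0.014700 × 0.444 + 0.024 = 0.030527.
u_2 = 0.030527 × 0.444 + 0.024 = 0.037554.
u_3 = 0.037554 × 0.444 + 0.024 = 0.040674.

Unemployment rate after three quarters ≈ 4.07%.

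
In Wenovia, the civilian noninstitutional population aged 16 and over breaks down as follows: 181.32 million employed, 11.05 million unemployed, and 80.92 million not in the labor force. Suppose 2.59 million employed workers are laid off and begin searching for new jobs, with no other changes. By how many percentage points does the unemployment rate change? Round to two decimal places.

Initially, labor force = 181.32 + 11.05 = 192.37 million, so u = 11.05/192.37 = 5.74%.
After the change, employed falls and unemployed rises by 2.59; labor force unchanged → E = 178.73, U = 13.64, labor force = 192.37 million.
New unemployment rate = 13.64 / 192.37 = 7.09%.
Change = 7.09% − 5.74% = +1.35 percentage points.

The unemployment rate changes by +1.35 percentage points.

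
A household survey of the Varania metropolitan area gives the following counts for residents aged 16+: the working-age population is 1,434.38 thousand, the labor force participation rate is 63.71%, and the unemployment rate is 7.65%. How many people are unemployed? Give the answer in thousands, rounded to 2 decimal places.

Labor force = 0.6371 × 1,434.38 = 913.84 thousand.
Unemployed = 0.0765 × 913.84 ≈ 69.91 thousand.

About 69.91 thousand are unemployed.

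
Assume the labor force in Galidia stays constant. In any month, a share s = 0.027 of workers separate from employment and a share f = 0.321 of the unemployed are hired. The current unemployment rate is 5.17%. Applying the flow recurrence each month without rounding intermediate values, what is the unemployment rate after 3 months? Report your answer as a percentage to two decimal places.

With a fixed labor force, u_{t+1} = u_t + s·(1−u_t) − f·u_t = u_t·(1−s−f) + s.
Here 1−s−f = 0.652 and s = 0.027.
u_1 = 0.051700 × 0.652 + 0.027 = 0.060708.
u_2 = 0.060708 × 0.652 + 0.027 = 0.066582.
u_3 = 0.066582 × 0.652 + 0.027 = 0.070411.

Unemployment rate after three months ≈ 7.04%.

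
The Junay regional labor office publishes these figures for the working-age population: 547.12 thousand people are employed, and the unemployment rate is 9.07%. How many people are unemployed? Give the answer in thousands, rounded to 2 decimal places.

About 54.57 thousand are unemployed.

Let U be the number unemployed. The labor force is E + U, and U/(E+U) = 0.0907.
So U = 0.0907 × 547.12 / (1 − 0.0907) = 49.6238 / 0.9093 ≈ 54.57 thousand.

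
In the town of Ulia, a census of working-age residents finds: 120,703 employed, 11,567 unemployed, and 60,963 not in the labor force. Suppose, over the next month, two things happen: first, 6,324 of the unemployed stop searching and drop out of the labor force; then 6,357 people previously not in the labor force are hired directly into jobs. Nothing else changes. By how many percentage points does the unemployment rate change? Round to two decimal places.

The unemployment rate changes by −4.78 percentage points.

Initially, labor force = 120,703 + 11,567 = 132,270, so u = 11,567/132,270 = 8.74%.
After the first change, unemployed and labor force both fall by 6,324 → E = 120,703, U = 5,243, labor force = 125,946.
After the second change, employed and labor force both rise by 6,357; unemployed unchanged → E = 127,060, U = 5,243, labor force = 132,303.
New unemployment rate = 5,243 / 132,303 = 3.96%.
Change = 3.96% − 8.74% = −4.78 percentage points.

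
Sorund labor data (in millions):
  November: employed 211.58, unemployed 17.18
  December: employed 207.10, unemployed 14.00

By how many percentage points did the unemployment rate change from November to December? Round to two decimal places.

The unemployment rate changed by −1.18 percentage points.

November: labor force = 211.58 + 17.18 = 228.76; u = 17.18/228.76 = 7.51%.
December: labor force = 207.10 + 14.00 = 221.10; u = 14.00/221.10 = 6.33%.
Change = 6.33% − 7.51% = −1.18 pp.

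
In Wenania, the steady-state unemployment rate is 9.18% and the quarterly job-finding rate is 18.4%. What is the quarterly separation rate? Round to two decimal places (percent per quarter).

From u* = s/(s+f): s = u·f/(1−u).
s = 0.0918 × 18.4 / (1 − 0.0918) = 1.6891 / 0.9082 ≈ 1.86% per quarter.

Separation rate ≈ 1.86% per quarter.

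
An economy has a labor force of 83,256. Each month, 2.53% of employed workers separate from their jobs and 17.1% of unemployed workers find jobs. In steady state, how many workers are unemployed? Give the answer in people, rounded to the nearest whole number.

Steady-state unemployment rate u* = s/(s+f) = 2.53/(2.53+17.1) = 0.128884.
Unemployed = u* × labor force = 0.128884 × 83,256 ≈ 10,730.

About 10,730 are unemployed in steady state.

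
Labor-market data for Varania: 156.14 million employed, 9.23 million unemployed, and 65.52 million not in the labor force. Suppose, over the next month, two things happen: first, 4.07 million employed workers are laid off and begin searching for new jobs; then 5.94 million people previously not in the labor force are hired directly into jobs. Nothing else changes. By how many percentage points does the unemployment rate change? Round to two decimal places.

Initially, labor force = 156.14 + 9.23 = 165.37 million, so u = 9.23/165.37 = 5.58%.
After the first change, employed falls and unemployed rises by 4.07; labor force unchanged → E = 152.07, U = 13.30, labor force = 165.37 million.
After the second change, employed and labor force both rise by 5.94; unemployed unchanged → E = 158.01, U = 13.30, labor force = 171.31 million.
New unemployment rate = 13.30 / 171.31 = 7.76%.
Change = 7.76% − 5.58% = +2.18 percentage points.

The unemployment rate changes by +2.18 percentage points.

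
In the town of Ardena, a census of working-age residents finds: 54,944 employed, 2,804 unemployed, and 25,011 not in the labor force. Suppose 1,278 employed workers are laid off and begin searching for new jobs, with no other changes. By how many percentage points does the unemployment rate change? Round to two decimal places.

Initially, labor force = 54,944 + 2,804 = 57,748, so u = 2,804/57,748 = 4.86%.
After the change, employed falls and unemployed rises by 1,278; labor force unchanged → E = 53,666, U = 4,082, labor force = 57,748.
New unemployment rate = 4,082 / 57,748 = 7.07%.
Change = 7.07% − 4.86% = +2.21 percentage points.

The unemployment rate changes by +2.21 percentage points.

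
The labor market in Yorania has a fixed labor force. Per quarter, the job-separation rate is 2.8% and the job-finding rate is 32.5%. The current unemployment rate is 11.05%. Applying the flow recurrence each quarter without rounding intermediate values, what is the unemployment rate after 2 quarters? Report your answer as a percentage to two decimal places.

With a fixed labor force, u_{t+1} = u_t + s·(1−u_t) − f·u_t = u_t·(1−s−f) + s.
Here 1−s−f = 0.647 and s = 0.028.
u_1 = 0.110500 × 0.647 + 0.028 = 0.099493.
u_2 = 0.099493 × 0.647 + 0.028 = 0.092372.

Unemployment rate after two quarters ≈ 9.24%.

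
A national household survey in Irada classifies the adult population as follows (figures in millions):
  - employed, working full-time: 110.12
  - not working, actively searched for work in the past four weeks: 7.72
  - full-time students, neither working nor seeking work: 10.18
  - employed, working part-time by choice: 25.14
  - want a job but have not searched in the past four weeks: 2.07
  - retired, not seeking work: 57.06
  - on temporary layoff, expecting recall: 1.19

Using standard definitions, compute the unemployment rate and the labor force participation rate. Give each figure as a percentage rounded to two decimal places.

Employed = 110.12 + 25.14 = 135.26 million.
Unemployed = 7.72 + 1.19 = 8.91 million (jobless and actively searching, or on temporary layoff).
Labor force = 135.26 + 8.91 = 144.17 million.
Not in labor force = 10.18 + 2.07 + 57.06 = 69.31 million (those not working and not actively searching are outside the labor force — including those who want a job but have given up searching).
Civilian working-age population = 144.17 + 69.31 = 213.48 million.
Unemployment rate = 8.91 / 144.17 = 6.18%.
Labor force participation rate = 144.17 / 213.48 = 67.53%.

Unemployment rate ≈ 6.18%; labor force participation rate ≈ 67.53%.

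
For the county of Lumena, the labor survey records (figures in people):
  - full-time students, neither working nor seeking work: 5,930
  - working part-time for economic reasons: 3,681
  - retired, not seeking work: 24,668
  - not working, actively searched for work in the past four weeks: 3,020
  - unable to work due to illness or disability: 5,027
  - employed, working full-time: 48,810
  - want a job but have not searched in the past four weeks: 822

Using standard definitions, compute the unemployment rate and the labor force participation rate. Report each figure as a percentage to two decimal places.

Employed = 3,681 + 48,810 = 52,491 (anyone who worked, including part-time for economic reasons, counts as employed).
Unemployed = 3,020.
Labor force = 52,491 + 3,020 = 55,511.
Not in labor force = 5,930 + 24,668 + 5,027 + 822 = 36,447 (those not working and not actively searching are outside the labor force — including those who want a job but have given up searching).
Civilian working-age population = 55,511 + 36,447 = 91,958.
Unemployment rate = 3,020 / 55,511 = 5.44%.
Labor force participation rate = 55,511 / 91,958 = 60.37%.

Unemployment rate ≈ 5.44%; labor force participation rate ≈ 60.37%.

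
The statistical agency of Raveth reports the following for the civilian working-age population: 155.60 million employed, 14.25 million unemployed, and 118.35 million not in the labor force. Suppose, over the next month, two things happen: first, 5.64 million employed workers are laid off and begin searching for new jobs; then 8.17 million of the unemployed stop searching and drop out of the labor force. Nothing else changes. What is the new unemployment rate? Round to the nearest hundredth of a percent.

New unemployment rate ≈ 7.25%.

Initially, labor force = 155.60 + 14.25 = 169.85 million, so u = 14.25/169.85 = 8.39%.
After the first change, employed falls and unemployed rises by 5.64; labor force unchanged → E = 149.96, U = 19.89, labor force = 169.85 million.
After the second change, unemployed and labor force both fall by 8.17 → E = 149.96, U = 11.72, labor force = 161.68 million.
New unemployment rate = 11.72 / 161.68 = 7.25%.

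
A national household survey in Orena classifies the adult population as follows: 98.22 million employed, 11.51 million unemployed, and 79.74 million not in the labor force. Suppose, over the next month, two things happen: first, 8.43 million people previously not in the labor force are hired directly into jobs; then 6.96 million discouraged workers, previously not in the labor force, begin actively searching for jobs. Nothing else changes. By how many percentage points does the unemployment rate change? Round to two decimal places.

The unemployment rate changes by +4.27 percentage points.

Initially, labor force = 98.22 + 11.51 = 109.73 million, so u = 11.51/109.73 = 10.49%.
After the first change, employed and labor force both rise by 8.43; unemployed unchanged → E = 106.65, U = 11.51, labor force = 118.16 million.
After the second change, unemployed and labor force both rise by 6.96 → E = 106.65, U = 18.47, labor force = 125.12 million.
New unemployment rate = 18.47 / 125.12 = 14.76%.
Change = 14.76% − 10.49% = +4.27 percentage points.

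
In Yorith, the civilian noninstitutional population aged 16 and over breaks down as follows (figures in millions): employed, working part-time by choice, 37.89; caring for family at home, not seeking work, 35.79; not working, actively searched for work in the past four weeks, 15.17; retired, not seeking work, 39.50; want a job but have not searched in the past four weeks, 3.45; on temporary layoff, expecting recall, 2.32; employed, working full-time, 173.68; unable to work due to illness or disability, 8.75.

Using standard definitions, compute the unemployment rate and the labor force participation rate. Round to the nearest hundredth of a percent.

Unemployment rate ≈ 7.64%; labor force participation rate ≈ 72.36%.

Employed = 37.89 + 173.68 = 211.57 million.
Unemployed = 15.17 + 2.32 = 17.49 million (jobless and actively searching, or on temporary layoff).
Labor force = 211.57 + 17.49 = 229.06 million.
Not in labor force = 35.79 + 39.50 + 3.45 + 8.75 = 87.49 million (those not working and not actively searching are outside the labor force — including those who want a job but have given up searching).
Civilian working-age population = 229.06 + 87.49 = 316.55 million.
Unemployment rate = 17.49 / 229.06 = 7.64%.
Labor force participation rate = 229.06 / 316.55 = 72.36%.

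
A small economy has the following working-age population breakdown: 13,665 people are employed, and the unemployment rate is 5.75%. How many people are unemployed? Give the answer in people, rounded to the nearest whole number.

Let U be the number unemployed. The labor force is E + U, and U/(E+U) = 0.0575.
So U = 0.0575 × 13,665 / (1 − 0.0575) = 785.74 / 0.9425 ≈ 834.

About 834 are unemployed.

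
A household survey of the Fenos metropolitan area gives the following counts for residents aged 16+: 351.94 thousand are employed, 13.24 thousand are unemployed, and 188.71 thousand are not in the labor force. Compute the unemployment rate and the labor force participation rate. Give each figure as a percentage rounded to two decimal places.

Unemployment rate ≈ 3.63%; labor force participation rate ≈ 65.93%.

Labor force = employed + unemployed = 351.94 + 13.24 = 365.18 thousand.
Working-age population = 365.18 + 188.71 = 553.89 thousand.
Unemployment rate = 13.24 / 365.18 = 3.63%.
Labor force participation rate = 365.18 / 553.89 = 65.93%.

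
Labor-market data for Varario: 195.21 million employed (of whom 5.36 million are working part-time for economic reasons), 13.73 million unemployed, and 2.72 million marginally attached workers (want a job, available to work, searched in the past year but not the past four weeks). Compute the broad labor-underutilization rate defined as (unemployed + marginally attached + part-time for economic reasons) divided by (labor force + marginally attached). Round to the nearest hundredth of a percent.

Broad underutilization rate ≈ 10.30%.

Labor force = 195.21 + 13.73 = 208.94 million.
Numerator = 13.73 + 2.72 + 5.36 = 21.81 million.
Denominator = 208.94 + 2.72 = 211.66 million.
Broad rate = 21.81 / 211.66 = 10.30%.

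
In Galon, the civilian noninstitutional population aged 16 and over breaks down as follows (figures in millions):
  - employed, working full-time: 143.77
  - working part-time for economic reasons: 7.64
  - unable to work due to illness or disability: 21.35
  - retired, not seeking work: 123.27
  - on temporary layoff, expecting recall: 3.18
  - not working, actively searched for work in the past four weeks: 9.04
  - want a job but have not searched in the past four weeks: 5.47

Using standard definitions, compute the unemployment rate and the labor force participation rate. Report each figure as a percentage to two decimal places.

Employed = 143.77 + 7.64 = 151.41 million (anyone who worked, including part-time for economic reasons, counts as employed).
Unemployed = 3.18 + 9.04 = 12.22 million (jobless and actively searching, or on temporary layoff).
Labor force = 151.41 + 12.22 = 163.63 million.
Not in labor force = 21.35 + 123.27 + 5.47 = 150.09 million (those not working and not actively searching are outside the labor force — including those who want a job but have given up searching).
Civilian working-age population = 163.63 + 150.09 = 313.72 million.
Unemployment rate = 12.22 / 163.63 = 7.47%.
Labor force participation rate = 163.63 / 313.72 = 52.16%.

Unemployment rate ≈ 7.47%; labor force participation rate ≈ 52.16%.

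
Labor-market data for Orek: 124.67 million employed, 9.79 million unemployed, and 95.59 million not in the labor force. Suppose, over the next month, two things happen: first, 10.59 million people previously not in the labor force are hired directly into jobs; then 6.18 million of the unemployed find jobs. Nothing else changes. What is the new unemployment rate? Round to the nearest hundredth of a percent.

New unemployment rate ≈ 2.49%.

Initially, labor force = 124.67 + 9.79 = 134.46 million, so u = 9.79/134.46 = 7.28%.
After the first change, employed and labor force both rise by 10.59; unemployed unchanged → E = 135.26, U = 9.79, labor force = 145.05 million.
After the second change, unemployed falls and employed rises by 6.18; labor force unchanged → E = 141.44, U = 3.61, labor force = 145.05 million.
New unemployment rate = 3.61 / 145.05 = 2.49%.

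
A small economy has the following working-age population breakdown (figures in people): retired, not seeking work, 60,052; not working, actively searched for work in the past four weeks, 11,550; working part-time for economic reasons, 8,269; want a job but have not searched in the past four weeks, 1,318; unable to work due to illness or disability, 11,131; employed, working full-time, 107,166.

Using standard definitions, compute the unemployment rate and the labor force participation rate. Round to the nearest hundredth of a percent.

Unemployment rate ≈ 9.10%; labor force participation rate ≈ 63.66%.

Employed = 8,269 + 107,166 = 115,435 (anyone who worked, including part-time for economic reasons, counts as employed).
Unemployed = 11,550.
Labor force = 115,435 + 11,550 = 126,985.
Not in labor force = 60,052 + 1,318 + 11,131 = 72,501 (those not working and not actively searching are outside the labor force — including those who want a job but have given up searching).
Civilian working-age population = 126,985 + 72,501 = 199,486.
Unemployment rate = 11,550 / 126,985 = 9.10%.
Labor force participation rate = 126,985 / 199,486 = 63.66%.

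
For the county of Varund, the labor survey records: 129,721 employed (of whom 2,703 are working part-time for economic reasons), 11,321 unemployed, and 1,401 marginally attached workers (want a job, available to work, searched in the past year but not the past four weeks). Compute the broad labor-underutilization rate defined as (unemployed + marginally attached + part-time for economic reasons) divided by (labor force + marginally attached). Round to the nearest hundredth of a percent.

Broad underutilization rate ≈ 10.83%.

Labor force = 129,721 + 11,321 = 141,042.
Numerator = 11,321 + 1,401 + 2,703 = 15,425.
Denominator = 141,042 + 1,401 = 142,443.
Broad rate = 15,425 / 142,443 = 10.83%.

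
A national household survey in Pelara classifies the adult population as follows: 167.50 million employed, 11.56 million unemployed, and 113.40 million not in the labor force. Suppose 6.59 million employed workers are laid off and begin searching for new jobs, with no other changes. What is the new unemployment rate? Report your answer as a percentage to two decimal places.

New unemployment rate ≈ 10.14%.

Initially, labor force = 167.50 + 11.56 = 179.06 million, so u = 11.56/179.06 = 6.46%.
After the change, employed falls and unemployed rises by 6.59; labor force unchanged → E = 160.91, U = 18.15, labor force = 179.06 million.
New unemployment rate = 18.15 / 179.06 = 10.14%.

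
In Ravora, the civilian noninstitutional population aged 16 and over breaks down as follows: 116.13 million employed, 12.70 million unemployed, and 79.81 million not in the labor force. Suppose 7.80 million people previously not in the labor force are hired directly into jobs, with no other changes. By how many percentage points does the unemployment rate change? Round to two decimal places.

Initially, labor force = 116.13 + 12.70 = 128.83 million, so u = 12.70/128.83 = 9.86%.
After the change, employed and labor force both rise by 7.80; unemployed unchanged → E = 123.93, U = 12.70, labor force = 136.63 million.
New unemployment rate = 12.70 / 136.63 = 9.30%.
Change = 9.30% − 9.86% = −0.56 percentage points.

The unemployment rate changes by −0.56 percentage points.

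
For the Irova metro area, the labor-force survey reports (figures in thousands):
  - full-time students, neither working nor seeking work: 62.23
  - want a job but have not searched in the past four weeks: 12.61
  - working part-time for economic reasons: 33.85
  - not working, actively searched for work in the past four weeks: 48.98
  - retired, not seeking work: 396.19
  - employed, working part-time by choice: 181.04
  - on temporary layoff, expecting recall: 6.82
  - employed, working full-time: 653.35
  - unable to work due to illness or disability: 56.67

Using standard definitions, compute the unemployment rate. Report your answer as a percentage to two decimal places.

Employed = 33.85 + 181.04 + 653.35 = 868.24 thousand (anyone who worked, including part-time for economic reasons, counts as employed).
Unemployed = 48.98 + 6.82 = 55.80 thousand (jobless and actively searching, or on temporary layoff).
Labor force = 868.24 + 55.80 = 924.04 thousand.
Unemployment rate = 55.80 / 924.04 = 6.04%.

Unemployment rate ≈ 6.04%.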